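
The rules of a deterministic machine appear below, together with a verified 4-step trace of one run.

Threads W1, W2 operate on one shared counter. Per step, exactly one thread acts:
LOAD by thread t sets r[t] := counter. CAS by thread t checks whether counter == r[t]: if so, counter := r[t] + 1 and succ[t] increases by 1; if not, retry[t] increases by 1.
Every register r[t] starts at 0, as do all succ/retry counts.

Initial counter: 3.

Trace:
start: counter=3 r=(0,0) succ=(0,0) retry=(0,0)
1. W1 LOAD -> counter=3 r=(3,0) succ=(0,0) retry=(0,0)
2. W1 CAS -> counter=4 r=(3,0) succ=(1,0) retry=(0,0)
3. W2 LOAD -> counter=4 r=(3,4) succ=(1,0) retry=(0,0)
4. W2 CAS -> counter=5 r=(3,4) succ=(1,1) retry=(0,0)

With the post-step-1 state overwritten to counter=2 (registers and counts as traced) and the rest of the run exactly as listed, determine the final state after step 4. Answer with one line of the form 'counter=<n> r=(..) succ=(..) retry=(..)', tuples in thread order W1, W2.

counter=3 r=(3,2) succ=(0,1) retry=(1,0)

state after step 1 := counter=2 r=(3,0) succ=(0,0) retry=(0,0)
2. W1 CAS -> counter=2 r=(3,0) succ=(0,0) retry=(1,0)
3. W2 LOAD -> counter=2 r=(3,2) succ=(0,0) retry=(1,0)
4. W2 CAS -> counter=3 r=(3,2) succ=(0,1) retry=(1,0)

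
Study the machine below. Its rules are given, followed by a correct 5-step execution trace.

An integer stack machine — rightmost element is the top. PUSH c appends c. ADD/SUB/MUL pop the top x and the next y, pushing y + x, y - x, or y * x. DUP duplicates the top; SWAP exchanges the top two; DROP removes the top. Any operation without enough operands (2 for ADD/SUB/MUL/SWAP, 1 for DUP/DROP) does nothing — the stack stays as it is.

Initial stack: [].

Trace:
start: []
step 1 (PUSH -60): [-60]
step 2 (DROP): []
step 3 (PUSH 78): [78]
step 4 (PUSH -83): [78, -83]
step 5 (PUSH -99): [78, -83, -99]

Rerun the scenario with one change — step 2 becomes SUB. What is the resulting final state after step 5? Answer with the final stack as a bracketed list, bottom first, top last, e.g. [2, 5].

(re-executing from step 2 with the substitution; state before step 2: [-60])
step 2 (SUB): [-60]
step 3 (PUSH 78): [-60, 78]
step 4 (PUSH -83): [-60, 78, -83]
step 5 (PUSH -99): [-60, 78, -83, -99]

[-60, 78, -83, -99]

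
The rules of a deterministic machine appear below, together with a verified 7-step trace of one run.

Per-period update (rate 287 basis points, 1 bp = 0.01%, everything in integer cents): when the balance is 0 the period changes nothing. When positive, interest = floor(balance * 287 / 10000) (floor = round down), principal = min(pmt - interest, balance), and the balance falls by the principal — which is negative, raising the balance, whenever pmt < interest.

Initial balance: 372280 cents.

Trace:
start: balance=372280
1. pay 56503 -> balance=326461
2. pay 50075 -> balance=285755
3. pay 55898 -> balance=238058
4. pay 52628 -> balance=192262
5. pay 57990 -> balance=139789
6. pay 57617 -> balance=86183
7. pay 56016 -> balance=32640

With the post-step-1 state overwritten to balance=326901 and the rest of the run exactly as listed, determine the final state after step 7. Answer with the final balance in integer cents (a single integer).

33163

state after step 1 := balance=326901
2. pay 50075 -> balance=286208
3. pay 55898 -> balance=238524
4. pay 52628 -> balance=192741
5. pay 57990 -> balance=140282
6. pay 57617 -> balance=86691
7. pay 56016 -> balance=33163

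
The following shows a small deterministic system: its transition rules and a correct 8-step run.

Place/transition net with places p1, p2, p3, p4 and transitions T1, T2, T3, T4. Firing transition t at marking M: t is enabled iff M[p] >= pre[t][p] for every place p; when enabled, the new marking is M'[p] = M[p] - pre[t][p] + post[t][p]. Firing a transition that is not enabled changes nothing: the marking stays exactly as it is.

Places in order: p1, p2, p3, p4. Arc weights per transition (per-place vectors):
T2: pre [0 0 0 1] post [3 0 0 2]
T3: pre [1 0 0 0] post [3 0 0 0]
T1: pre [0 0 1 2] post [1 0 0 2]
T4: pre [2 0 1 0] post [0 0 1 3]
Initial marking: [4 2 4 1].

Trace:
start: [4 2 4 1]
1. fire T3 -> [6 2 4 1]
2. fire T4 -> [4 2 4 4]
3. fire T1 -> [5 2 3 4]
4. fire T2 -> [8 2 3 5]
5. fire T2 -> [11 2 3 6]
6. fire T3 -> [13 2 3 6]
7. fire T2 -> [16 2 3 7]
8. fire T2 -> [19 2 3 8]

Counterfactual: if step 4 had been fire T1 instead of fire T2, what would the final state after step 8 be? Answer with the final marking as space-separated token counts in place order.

17 2 2 7

(re-executing from step 4 with the substitution; state before step 4: [5 2 3 4])
4. fire T1 -> [6 2 2 4]
5. fire T2 -> [9 2 2 5]
6. fire T3 -> [11 2 2 5]
7. fire T2 -> [14 2 2 6]
8. fire T2 -> [17 2 2 7]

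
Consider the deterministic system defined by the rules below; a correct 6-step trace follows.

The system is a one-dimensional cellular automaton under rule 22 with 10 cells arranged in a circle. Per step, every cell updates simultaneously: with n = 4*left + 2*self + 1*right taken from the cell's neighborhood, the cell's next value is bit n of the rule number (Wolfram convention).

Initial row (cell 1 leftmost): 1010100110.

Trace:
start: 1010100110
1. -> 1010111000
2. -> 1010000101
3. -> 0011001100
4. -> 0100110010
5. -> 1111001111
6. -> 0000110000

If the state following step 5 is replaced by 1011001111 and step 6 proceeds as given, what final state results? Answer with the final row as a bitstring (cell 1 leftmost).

0000110000

state after step 5 := 1011001111
6. -> 0000110000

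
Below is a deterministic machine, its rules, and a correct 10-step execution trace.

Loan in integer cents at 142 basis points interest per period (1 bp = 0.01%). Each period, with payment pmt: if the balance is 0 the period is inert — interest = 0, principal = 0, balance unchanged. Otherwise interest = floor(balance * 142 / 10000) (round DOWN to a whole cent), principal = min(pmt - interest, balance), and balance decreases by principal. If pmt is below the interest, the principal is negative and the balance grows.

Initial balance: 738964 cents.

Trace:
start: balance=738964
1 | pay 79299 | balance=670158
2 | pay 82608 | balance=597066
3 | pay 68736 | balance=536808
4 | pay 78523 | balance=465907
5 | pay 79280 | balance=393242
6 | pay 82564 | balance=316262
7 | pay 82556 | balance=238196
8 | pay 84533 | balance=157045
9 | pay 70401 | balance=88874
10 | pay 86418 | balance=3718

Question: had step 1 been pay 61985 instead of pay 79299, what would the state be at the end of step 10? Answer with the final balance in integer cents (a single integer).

23374

(re-executing from step 1 with the substitution; state before step 1: balance=738964)
1 | pay 61985 | balance=687472
2 | pay 82608 | balance=614626
3 | pay 68736 | balance=554617
4 | pay 78523 | balance=483969
5 | pay 79280 | balance=411561
6 | pay 82564 | balance=334841
7 | pay 82556 | balance=257039
8 | pay 84533 | balance=176155
9 | pay 70401 | balance=108255
10 | pay 86418 | balance=23374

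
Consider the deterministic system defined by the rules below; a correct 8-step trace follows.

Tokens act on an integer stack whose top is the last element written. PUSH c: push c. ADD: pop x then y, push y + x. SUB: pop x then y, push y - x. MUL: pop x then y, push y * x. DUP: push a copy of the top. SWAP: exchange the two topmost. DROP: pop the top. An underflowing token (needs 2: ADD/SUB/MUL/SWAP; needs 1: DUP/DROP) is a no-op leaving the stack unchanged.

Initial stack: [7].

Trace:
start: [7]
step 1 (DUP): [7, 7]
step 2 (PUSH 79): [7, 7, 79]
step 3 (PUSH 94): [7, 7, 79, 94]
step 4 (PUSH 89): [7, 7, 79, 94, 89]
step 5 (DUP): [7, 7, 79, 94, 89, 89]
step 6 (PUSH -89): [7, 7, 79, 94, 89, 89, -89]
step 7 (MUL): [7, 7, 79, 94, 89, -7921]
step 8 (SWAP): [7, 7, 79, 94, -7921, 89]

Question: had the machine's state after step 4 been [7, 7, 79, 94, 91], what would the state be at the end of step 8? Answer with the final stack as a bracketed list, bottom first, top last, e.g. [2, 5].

state after step 4 := [7, 7, 79, 94, 91]
step 5 (DUP): [7, 7, 79, 94, 91, 91]
step 6 (PUSH -89): [7, 7, 79, 94, 91, 91, -89]
step 7 (MUL): [7, 7, 79, 94, 91, -8099]
step 8 (SWAP): [7, 7, 79, 94, -8099, 91]

[7, 7, 79, 94, -8099, 91]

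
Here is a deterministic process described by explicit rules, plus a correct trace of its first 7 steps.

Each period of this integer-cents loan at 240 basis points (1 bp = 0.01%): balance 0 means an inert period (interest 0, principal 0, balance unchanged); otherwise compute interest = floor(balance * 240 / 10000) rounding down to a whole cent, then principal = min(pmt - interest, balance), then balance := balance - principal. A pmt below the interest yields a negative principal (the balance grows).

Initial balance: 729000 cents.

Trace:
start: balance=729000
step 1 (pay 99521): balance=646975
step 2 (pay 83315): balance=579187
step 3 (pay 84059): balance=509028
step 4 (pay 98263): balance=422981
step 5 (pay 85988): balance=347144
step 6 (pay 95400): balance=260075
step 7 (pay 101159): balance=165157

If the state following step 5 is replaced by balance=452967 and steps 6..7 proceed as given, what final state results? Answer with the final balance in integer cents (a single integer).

276121

state after step 5 := balance=452967
step 6 (pay 95400): balance=368438
step 7 (pay 101159): balance=276121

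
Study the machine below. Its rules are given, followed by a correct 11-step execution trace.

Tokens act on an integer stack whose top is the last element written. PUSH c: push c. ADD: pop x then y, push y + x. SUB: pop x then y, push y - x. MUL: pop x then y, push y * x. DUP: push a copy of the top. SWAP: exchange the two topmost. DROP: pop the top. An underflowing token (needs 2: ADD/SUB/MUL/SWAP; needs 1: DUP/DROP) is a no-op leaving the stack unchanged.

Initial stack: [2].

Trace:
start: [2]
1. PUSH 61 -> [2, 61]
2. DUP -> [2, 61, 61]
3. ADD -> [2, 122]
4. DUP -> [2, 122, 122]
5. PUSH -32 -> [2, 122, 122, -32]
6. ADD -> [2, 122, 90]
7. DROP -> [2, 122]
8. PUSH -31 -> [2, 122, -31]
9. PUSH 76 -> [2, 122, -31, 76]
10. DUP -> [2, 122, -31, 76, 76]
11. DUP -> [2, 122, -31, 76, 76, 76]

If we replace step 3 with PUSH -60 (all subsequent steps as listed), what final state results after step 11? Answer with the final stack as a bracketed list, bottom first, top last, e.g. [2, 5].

(re-executing from step 3 with the substitution; state before step 3: [2, 61, 61])
3. PUSH -60 -> [2, 61, 61, -60]
4. DUP -> [2, 61, 61, -60, -60]
5. PUSH -32 -> [2, 61, 61, -60, -60, -32]
6. ADD -> [2, 61, 61, -60, -92]
7. DROP -> [2, 61, 61, -60]
8. PUSH -31 -> [2, 61, 61, -60, -31]
9. PUSH 76 -> [2, 61, 61, -60, -31, 76]
10. DUP -> [2, 61, 61, -60, -31, 76, 76]
11. DUP -> [2, 61, 61, -60, -31, 76, 76, 76]

[2, 61, 61, -60, -31, 76, 76, 76]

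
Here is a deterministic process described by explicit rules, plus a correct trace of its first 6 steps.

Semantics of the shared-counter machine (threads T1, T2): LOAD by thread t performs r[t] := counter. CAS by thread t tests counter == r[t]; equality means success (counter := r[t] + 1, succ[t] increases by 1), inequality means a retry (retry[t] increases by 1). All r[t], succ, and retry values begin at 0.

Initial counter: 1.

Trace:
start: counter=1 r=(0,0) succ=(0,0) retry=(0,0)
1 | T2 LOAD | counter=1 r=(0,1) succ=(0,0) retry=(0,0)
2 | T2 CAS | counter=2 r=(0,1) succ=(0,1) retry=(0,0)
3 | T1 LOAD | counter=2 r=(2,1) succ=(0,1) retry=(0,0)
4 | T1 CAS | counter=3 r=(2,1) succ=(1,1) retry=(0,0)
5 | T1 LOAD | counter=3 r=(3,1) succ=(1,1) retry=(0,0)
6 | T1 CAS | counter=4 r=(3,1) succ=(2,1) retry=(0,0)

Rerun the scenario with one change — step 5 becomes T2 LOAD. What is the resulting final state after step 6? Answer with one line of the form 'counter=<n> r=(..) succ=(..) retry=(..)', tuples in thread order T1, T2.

counter=3 r=(2,3) succ=(1,1) retry=(1,0)

(re-executing from step 5 with the substitution; state before step 5: counter=3 r=(2,1) succ=(1,1) retry=(0,0))
5 | T2 LOAD | counter=3 r=(2,3) succ=(1,1) retry=(0,0)
6 | T1 CAS | counter=3 r=(2,3) succ=(1,1) retry=(1,0)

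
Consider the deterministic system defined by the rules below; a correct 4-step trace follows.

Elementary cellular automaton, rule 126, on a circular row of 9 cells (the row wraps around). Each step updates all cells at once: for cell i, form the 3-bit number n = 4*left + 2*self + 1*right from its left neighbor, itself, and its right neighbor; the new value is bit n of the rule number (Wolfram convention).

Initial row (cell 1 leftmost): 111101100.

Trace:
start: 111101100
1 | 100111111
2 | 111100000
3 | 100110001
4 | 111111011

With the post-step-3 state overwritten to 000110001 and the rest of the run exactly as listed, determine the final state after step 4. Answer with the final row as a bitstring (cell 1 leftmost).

101111011

state after step 3 := 000110001
4 | 101111011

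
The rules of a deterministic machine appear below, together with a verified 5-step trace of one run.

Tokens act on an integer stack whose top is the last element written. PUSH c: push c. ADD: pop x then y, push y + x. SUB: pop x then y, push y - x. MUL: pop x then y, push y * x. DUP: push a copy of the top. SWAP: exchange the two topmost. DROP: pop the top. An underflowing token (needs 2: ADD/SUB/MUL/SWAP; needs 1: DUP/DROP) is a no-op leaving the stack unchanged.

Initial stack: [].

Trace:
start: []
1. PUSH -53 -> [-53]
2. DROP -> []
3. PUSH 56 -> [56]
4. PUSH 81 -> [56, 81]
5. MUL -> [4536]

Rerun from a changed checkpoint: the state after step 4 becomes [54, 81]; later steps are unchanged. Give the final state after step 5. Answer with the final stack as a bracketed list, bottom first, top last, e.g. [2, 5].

state after step 4 := [54, 81]
5. MUL -> [4374]

[4374]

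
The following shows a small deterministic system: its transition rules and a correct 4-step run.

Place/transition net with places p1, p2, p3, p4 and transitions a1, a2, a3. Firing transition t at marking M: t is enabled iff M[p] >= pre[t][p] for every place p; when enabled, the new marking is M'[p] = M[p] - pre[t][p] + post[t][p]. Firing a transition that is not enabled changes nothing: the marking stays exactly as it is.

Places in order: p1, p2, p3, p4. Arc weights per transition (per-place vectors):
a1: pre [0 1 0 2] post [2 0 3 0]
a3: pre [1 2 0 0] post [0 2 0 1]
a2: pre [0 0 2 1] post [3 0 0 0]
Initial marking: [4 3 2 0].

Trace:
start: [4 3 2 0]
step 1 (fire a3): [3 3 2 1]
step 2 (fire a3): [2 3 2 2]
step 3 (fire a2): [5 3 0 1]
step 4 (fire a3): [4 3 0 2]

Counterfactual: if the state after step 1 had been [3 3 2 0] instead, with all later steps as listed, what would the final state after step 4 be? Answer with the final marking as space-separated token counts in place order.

4 3 0 1

state after step 1 := [3 3 2 0]
step 2 (fire a3): [2 3 2 1]
step 3 (fire a2): [5 3 0 0]
step 4 (fire a3): [4 3 0 1]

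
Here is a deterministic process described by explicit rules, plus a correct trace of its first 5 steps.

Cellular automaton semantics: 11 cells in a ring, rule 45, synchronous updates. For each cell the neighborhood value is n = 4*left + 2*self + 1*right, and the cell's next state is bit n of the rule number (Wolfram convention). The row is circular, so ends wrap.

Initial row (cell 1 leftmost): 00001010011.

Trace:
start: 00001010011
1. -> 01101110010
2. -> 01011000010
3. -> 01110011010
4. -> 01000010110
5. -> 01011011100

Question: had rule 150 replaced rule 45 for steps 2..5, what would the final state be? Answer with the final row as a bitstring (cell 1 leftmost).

10101100011

(re-executing steps 2..5 under rule 150; state before step 2: 01101110010)
2. -> 10000101111
3. -> 01001100111
4. -> 01110011010
5. -> 10101100011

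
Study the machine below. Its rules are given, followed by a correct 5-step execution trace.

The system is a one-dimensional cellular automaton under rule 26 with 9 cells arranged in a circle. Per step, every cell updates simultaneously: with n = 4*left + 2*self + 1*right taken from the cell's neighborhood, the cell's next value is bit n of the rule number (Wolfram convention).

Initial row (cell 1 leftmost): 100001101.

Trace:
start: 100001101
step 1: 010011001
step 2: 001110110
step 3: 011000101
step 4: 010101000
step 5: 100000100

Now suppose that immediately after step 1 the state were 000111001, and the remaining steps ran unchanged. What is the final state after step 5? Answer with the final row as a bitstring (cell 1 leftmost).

state after step 1 := 000111001
step 2: 101100110
step 3: 001011100
step 4: 010010010
step 5: 101101101

101101101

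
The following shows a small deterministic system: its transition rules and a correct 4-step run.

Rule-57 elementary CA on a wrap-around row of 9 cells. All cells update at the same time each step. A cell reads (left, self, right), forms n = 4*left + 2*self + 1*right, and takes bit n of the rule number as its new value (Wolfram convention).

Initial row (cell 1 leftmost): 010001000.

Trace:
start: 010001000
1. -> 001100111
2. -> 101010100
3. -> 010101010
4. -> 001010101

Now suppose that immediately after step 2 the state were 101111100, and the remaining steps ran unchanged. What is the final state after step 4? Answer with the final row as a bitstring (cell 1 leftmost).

state after step 2 := 101111100
3. -> 011000010
4. -> 010111001

010111001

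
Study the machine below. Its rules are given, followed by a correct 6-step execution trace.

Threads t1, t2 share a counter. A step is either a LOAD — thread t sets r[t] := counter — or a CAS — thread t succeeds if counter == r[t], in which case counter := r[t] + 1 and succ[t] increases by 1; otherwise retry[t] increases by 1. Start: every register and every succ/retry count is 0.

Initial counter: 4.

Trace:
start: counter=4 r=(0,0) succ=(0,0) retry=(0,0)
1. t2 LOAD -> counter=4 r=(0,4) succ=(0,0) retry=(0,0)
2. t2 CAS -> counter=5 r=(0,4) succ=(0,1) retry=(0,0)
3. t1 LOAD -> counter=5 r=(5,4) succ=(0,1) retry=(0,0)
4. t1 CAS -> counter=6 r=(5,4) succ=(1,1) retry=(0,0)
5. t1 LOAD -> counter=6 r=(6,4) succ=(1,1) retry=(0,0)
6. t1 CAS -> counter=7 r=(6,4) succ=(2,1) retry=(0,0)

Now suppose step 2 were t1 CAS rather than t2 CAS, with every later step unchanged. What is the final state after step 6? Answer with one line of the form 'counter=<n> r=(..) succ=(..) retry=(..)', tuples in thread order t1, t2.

(re-executing from step 2 with the substitution; state before step 2: counter=4 r=(0,4) succ=(0,0) retry=(0,0))
2. t1 CAS -> counter=4 r=(0,4) succ=(0,0) retry=(1,0)
3. t1 LOAD -> counter=4 r=(4,4) succ=(0,0) retry=(1,0)
4. t1 CAS -> counter=5 r=(4,4) succ=(1,0) retry=(1,0)
5. t1 LOAD -> counter=5 r=(5,4) succ=(1,0) retry=(1,0)
6. t1 CAS -> counter=6 r=(5,4) succ=(2,0) retry=(1,0)

counter=6 r=(5,4) succ=(2,0) retry=(1,0)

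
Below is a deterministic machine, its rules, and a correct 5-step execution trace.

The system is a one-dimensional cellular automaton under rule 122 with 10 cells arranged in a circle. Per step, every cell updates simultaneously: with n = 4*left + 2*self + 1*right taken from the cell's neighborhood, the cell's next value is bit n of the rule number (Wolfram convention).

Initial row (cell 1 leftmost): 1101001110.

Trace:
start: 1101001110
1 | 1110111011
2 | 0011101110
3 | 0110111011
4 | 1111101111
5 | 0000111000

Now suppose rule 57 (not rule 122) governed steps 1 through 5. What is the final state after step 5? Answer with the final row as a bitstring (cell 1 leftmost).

1010101010

(re-executing steps 1..5 under rule 57; state before step 1: 1101001110)
1 | 1010101001
2 | 0101010101
3 | 1010101010
4 | 0101010101
5 | 1010101010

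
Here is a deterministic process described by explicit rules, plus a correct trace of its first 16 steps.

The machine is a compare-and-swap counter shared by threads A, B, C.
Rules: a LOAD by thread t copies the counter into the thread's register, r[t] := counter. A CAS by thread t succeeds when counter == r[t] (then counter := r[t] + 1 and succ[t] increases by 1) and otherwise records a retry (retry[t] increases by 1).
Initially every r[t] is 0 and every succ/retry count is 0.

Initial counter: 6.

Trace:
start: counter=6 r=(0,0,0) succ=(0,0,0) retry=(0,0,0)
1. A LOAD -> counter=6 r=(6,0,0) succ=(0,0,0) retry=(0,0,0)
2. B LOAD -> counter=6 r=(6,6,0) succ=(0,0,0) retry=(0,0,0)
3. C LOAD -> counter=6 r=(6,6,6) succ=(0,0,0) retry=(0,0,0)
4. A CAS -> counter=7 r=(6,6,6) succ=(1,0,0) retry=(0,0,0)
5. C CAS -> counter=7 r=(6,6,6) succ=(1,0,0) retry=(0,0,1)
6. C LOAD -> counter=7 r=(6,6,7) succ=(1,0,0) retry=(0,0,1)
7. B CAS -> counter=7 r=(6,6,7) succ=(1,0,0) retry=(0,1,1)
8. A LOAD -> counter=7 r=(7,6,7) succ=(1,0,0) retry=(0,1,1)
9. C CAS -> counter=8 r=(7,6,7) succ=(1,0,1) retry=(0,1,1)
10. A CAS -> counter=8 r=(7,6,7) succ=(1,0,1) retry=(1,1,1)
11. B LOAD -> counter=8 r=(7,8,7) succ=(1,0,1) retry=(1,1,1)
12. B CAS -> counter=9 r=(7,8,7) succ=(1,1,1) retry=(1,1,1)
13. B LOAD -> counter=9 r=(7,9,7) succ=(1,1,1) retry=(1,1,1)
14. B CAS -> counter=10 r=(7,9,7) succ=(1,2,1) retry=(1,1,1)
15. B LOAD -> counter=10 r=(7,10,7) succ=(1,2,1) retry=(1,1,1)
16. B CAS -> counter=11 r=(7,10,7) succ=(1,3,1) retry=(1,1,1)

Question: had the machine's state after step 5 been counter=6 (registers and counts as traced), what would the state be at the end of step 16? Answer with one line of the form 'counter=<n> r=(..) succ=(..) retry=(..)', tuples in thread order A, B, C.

state after step 5 := counter=6 r=(6,6,6) succ=(1,0,0) retry=(0,0,1)
6. C LOAD -> counter=6 r=(6,6,6) succ=(1,0,0) retry=(0,0,1)
7. B CAS -> counter=7 r=(6,6,6) succ=(1,1,0) retry=(0,0,1)
8. A LOAD -> counter=7 r=(7,6,6) succ=(1,1,0) retry=(0,0,1)
9. C CAS -> counter=7 r=(7,6,6) succ=(1,1,0) retry=(0,0,2)
10. A CAS -> counter=8 r=(7,6,6) succ=(2,1,0) retry=(0,0,2)
11. B LOAD -> counter=8 r=(7,8,6) succ=(2,1,0) retry=(0,0,2)
12. B CAS -> counter=9 r=(7,8,6) succ=(2,2,0) retry=(0,0,2)
13. B LOAD -> counter=9 r=(7,9,6) succ=(2,2,0) retry=(0,0,2)
14. B CAS -> counter=10 r=(7,9,6) succ=(2,3,0) retry=(0,0,2)
15. B LOAD -> counter=10 r=(7,10,6) succ=(2,3,0) retry=(0,0,2)
16. B CAS -> counter=11 r=(7,10,6) succ=(2,4,0) retry=(0,0,2)

counter=11 r=(7,10,6) succ=(2,4,0) retry=(0,0,2)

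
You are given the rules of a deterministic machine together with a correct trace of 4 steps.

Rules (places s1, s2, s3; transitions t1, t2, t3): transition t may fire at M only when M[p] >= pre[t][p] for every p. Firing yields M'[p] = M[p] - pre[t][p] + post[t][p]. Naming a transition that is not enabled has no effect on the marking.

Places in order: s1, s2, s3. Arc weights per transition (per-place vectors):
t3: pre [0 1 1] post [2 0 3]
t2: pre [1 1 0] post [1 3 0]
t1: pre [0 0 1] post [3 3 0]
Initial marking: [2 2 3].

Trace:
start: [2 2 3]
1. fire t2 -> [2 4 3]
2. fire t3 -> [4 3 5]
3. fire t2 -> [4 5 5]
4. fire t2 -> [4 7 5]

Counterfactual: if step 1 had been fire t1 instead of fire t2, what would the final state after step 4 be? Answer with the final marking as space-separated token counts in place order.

7 8 4

(re-executing from step 1 with the substitution; state before step 1: [2 2 3])
1. fire t1 -> [5 5 2]
2. fire t3 -> [7 4 4]
3. fire t2 -> [7 6 4]
4. fire t2 -> [7 8 4]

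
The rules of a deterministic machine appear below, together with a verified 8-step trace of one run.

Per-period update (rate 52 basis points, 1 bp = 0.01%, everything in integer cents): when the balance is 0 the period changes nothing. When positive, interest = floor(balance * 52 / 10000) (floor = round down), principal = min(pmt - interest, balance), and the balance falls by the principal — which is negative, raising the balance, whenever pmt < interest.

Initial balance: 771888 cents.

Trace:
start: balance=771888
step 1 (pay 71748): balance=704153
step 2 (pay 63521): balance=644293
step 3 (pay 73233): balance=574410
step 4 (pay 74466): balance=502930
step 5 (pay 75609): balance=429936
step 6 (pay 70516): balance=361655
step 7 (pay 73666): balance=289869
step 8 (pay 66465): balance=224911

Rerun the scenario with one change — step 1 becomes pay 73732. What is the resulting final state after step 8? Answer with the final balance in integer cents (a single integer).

(re-executing from step 1 with the substitution; state before step 1: balance=771888)
step 1 (pay 73732): balance=702169
step 2 (pay 63521): balance=642299
step 3 (pay 73233): balance=572405
step 4 (pay 74466): balance=500915
step 5 (pay 75609): balance=427910
step 6 (pay 70516): balance=359619
step 7 (pay 73666): balance=287823
step 8 (pay 66465): balance=222854

222854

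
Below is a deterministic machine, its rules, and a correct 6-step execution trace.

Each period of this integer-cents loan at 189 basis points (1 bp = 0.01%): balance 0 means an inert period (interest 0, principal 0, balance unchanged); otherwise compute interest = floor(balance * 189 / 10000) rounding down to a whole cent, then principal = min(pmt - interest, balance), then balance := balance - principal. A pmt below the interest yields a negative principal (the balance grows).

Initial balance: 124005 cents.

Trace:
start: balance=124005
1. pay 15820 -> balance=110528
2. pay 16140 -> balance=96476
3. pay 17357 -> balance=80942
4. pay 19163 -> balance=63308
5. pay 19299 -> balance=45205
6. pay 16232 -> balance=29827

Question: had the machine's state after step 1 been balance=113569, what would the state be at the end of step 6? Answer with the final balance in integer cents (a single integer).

33167

state after step 1 := balance=113569
2. pay 16140 -> balance=99575
3. pay 17357 -> balance=84099
4. pay 19163 -> balance=66525
5. pay 19299 -> balance=48483
6. pay 16232 -> balance=33167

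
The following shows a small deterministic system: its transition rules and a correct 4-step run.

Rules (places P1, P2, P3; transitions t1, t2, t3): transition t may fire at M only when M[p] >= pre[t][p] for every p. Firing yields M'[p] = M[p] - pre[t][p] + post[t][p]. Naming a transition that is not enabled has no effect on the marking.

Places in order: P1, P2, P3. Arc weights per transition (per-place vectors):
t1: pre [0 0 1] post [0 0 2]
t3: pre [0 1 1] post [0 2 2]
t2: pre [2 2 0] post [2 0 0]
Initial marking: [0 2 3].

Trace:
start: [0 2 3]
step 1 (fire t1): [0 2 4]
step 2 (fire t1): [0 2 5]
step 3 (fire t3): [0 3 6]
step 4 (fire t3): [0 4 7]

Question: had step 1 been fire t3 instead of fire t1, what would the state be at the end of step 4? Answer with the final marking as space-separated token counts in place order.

(re-executing from step 1 with the substitution; state before step 1: [0 2 3])
step 1 (fire t3): [0 3 4]
step 2 (fire t1): [0 3 5]
step 3 (fire t3): [0 4 6]
step 4 (fire t3): [0 5 7]

0 5 7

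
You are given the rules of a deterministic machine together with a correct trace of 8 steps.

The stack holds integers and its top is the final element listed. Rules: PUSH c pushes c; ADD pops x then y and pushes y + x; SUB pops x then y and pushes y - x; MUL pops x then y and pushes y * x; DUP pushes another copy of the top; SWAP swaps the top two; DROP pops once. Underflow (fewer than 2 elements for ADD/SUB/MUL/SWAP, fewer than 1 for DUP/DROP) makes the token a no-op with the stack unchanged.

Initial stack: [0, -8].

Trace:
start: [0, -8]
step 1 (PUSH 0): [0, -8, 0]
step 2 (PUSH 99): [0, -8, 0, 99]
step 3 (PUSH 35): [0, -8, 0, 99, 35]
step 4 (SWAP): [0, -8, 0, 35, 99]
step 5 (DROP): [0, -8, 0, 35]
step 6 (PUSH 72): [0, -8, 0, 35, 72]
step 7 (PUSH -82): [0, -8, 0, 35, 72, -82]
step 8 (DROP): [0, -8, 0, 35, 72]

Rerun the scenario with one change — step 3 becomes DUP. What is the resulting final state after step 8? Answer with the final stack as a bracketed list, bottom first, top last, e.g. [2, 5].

[0, -8, 0, 99, 72]

(re-executing from step 3 with the substitution; state before step 3: [0, -8, 0, 99])
step 3 (DUP): [0, -8, 0, 99, 99]
step 4 (SWAP): [0, -8, 0, 99, 99]
step 5 (DROP): [0, -8, 0, 99]
step 6 (PUSH 72): [0, -8, 0, 99, 72]
step 7 (PUSH -82): [0, -8, 0, 99, 72, -82]
step 8 (DROP): [0, -8, 0, 99, 72]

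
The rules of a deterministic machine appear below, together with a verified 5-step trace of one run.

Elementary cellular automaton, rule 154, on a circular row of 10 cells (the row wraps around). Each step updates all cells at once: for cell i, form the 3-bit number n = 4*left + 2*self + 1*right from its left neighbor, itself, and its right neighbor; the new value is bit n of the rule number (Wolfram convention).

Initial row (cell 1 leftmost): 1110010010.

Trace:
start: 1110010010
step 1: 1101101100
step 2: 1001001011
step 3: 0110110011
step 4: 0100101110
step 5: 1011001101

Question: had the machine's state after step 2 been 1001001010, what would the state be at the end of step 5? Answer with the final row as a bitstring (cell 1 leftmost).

1011000101

state after step 2 := 1001001010
step 3: 0110110000
step 4: 1100101000
step 5: 1011000101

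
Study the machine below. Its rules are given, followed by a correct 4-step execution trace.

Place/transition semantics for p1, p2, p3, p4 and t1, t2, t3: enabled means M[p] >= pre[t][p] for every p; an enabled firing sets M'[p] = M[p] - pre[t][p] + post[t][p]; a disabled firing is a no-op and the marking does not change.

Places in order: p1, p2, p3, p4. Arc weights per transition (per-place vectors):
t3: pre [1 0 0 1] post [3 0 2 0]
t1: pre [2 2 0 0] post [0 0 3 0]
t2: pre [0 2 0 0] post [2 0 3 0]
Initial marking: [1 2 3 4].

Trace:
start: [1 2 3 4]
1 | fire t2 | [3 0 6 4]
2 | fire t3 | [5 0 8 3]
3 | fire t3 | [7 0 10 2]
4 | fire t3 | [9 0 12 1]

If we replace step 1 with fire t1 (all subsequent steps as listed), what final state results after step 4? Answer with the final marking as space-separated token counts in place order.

7 2 9 1

(re-executing from step 1 with the substitution; state before step 1: [1 2 3 4])
1 | fire t1 | [1 2 3 4]
2 | fire t3 | [3 2 5 3]
3 | fire t3 | [5 2 7 2]
4 | fire t3 | [7 2 9 1]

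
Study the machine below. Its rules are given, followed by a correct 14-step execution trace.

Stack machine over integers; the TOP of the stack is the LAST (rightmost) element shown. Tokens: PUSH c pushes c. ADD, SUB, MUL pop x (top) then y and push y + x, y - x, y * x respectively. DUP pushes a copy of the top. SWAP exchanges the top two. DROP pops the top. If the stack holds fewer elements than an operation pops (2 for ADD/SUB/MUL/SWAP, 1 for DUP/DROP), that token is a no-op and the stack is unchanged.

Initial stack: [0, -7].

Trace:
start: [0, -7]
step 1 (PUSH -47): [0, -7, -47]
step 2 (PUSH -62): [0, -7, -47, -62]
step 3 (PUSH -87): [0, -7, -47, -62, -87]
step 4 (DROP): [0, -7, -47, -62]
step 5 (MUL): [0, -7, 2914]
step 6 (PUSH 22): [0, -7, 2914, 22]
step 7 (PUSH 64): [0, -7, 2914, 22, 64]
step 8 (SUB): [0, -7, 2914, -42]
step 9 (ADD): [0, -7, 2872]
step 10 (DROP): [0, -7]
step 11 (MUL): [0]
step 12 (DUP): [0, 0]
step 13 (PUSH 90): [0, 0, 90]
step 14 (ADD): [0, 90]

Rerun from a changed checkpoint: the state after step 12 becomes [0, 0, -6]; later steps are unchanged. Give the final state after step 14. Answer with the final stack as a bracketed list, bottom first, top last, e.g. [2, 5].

state after step 12 := [0, 0, -6]
step 13 (PUSH 90): [0, 0, -6, 90]
step 14 (ADD): [0, 0, 84]

[0, 0, 84]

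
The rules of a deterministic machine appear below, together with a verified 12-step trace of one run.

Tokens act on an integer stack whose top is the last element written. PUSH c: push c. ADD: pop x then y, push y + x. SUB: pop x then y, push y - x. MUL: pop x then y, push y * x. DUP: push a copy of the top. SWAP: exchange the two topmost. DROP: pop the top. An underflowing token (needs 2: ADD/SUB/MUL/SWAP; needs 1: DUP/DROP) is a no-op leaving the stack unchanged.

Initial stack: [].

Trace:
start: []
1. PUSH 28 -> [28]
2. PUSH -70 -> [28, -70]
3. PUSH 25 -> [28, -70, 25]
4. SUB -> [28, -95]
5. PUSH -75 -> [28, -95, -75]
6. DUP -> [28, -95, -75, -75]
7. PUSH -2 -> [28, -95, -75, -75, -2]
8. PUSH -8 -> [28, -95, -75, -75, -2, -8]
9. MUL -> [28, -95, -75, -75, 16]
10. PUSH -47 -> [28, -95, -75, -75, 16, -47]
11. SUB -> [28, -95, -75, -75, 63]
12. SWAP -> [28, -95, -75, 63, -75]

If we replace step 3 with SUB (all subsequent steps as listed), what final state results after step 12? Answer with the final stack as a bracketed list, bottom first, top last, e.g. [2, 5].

(re-executing from step 3 with the substitution; state before step 3: [28, -70])
3. SUB -> [98]
4. SUB -> [98]
5. PUSH -75 -> [98, -75]
6. DUP -> [98, -75, -75]
7. PUSH -2 -> [98, -75, -75, -2]
8. PUSH -8 -> [98, -75, -75, -2, -8]
9. MUL -> [98, -75, -75, 16]
10. PUSH -47 -> [98, -75, -75, 16, -47]
11. SUB -> [98, -75, -75, 63]
12. SWAP -> [98, -75, 63, -75]

[98, -75, 63, -75]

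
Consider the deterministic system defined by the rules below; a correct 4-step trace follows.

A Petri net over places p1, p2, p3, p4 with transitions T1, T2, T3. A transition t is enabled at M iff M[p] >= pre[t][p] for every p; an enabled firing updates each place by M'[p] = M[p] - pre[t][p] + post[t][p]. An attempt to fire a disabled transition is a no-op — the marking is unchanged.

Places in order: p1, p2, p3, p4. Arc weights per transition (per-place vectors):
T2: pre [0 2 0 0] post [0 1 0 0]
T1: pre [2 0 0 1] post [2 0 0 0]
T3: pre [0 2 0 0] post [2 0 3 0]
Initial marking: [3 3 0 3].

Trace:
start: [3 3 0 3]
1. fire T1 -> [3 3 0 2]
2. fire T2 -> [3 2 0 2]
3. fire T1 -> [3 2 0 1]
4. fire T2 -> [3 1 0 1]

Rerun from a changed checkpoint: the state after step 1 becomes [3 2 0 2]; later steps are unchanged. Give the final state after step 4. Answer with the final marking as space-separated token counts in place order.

3 1 0 1

state after step 1 := [3 2 0 2]
2. fire T2 -> [3 1 0 2]
3. fire T1 -> [3 1 0 1]
4. fire T2 -> [3 1 0 1]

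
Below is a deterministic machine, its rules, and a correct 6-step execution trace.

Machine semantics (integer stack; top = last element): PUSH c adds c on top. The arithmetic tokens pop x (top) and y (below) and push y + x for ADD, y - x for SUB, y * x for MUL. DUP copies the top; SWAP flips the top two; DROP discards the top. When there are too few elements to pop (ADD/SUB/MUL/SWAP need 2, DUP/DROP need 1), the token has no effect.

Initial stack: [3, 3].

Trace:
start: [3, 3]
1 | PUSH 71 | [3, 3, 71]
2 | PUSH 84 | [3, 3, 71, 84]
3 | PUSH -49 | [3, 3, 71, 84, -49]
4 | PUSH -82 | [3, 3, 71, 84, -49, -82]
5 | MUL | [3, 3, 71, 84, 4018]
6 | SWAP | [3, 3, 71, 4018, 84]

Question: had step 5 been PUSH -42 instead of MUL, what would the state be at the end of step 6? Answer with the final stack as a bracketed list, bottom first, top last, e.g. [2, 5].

[3, 3, 71, 84, -49, -42, -82]

(re-executing from step 5 with the substitution; state before step 5: [3, 3, 71, 84, -49, -82])
5 | PUSH -42 | [3, 3, 71, 84, -49, -82, -42]
6 | SWAP | [3, 3, 71, 84, -49, -42, -82]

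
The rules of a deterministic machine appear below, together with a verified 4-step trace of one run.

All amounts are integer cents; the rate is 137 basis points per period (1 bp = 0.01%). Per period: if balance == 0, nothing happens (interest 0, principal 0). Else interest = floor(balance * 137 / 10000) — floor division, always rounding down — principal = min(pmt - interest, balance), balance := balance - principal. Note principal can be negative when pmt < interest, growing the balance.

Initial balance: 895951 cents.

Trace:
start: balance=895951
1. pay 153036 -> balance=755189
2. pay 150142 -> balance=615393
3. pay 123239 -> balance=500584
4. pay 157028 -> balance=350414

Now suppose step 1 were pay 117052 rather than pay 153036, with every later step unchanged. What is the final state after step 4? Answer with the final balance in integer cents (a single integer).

387897

(re-executing from step 1 with the substitution; state before step 1: balance=895951)
1. pay 117052 -> balance=791173
2. pay 150142 -> balance=651870
3. pay 123239 -> balance=537561
4. pay 157028 -> balance=387897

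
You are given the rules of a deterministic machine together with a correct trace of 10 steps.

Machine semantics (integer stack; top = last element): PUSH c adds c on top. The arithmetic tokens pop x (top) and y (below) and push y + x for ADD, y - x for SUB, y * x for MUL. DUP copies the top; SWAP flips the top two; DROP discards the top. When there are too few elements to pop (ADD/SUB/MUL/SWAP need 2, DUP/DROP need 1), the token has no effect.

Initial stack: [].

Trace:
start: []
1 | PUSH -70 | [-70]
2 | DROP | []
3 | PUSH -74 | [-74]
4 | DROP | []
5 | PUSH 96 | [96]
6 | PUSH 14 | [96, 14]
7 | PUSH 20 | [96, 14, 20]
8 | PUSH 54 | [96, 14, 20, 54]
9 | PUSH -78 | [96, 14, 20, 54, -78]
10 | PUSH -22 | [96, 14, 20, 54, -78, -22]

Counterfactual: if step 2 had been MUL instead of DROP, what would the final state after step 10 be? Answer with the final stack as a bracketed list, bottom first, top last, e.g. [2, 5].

[-70, 96, 14, 20, 54, -78, -22]

(re-executing from step 2 with the substitution; state before step 2: [-70])
2 | MUL | [-70]
3 | PUSH -74 | [-70, -74]
4 | DROP | [-70]
5 | PUSH 96 | [-70, 96]
6 | PUSH 14 | [-70, 96, 14]
7 | PUSH 20 | [-70, 96, 14, 20]
8 | PUSH 54 | [-70, 96, 14, 20, 54]
9 | PUSH -78 | [-70, 96, 14, 20, 54, -78]
10 | PUSH -22 | [-70, 96, 14, 20, 54, -78, -22]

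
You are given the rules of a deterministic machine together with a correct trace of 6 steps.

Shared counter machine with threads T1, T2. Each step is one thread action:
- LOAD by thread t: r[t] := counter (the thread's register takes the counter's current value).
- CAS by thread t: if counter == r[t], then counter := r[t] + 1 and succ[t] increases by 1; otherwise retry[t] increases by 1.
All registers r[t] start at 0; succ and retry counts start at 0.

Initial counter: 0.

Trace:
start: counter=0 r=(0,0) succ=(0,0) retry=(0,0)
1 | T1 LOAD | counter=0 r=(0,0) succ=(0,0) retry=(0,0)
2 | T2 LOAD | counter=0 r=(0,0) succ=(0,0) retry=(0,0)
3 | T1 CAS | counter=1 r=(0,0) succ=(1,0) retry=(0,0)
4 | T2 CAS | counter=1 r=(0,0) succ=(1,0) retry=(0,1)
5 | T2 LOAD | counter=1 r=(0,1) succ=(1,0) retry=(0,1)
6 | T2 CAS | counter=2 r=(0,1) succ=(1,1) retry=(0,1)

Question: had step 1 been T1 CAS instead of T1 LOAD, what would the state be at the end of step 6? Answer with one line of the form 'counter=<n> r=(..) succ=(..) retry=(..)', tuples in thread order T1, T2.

counter=3 r=(0,2) succ=(1,2) retry=(1,0)

(re-executing from step 1 with the substitution; state before step 1: counter=0 r=(0,0) succ=(0,0) retry=(0,0))
1 | T1 CAS | counter=1 r=(0,0) succ=(1,0) retry=(0,0)
2 | T2 LOAD | counter=1 r=(0,1) succ=(1,0) retry=(0,0)
3 | T1 CAS | counter=1 r=(0,1) succ=(1,0) retry=(1,0)
4 | T2 CAS | counter=2 r=(0,1) succ=(1,1) retry=(1,0)
5 | T2 LOAD | counter=2 r=(0,2) succ=(1,1) retry=(1,0)
6 | T2 CAS | counter=3 r=(0,2) succ=(1,2) retry=(1,0)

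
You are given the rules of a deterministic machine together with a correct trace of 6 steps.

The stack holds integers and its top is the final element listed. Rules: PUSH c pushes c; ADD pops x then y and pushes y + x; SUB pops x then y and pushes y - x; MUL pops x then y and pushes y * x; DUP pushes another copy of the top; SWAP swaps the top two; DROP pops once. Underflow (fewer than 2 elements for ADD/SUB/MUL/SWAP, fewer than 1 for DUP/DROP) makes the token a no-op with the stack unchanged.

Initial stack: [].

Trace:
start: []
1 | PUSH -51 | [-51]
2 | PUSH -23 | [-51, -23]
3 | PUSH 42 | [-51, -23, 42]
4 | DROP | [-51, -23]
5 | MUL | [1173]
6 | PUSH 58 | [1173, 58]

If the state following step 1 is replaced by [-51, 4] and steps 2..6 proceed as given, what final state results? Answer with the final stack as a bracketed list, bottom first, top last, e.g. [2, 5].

state after step 1 := [-51, 4]
2 | PUSH -23 | [-51, 4, -23]
3 | PUSH 42 | [-51, 4, -23, 42]
4 | DROP | [-51, 4, -23]
5 | MUL | [-51, -92]
6 | PUSH 58 | [-51, -92, 58]

[-51, -92, 58]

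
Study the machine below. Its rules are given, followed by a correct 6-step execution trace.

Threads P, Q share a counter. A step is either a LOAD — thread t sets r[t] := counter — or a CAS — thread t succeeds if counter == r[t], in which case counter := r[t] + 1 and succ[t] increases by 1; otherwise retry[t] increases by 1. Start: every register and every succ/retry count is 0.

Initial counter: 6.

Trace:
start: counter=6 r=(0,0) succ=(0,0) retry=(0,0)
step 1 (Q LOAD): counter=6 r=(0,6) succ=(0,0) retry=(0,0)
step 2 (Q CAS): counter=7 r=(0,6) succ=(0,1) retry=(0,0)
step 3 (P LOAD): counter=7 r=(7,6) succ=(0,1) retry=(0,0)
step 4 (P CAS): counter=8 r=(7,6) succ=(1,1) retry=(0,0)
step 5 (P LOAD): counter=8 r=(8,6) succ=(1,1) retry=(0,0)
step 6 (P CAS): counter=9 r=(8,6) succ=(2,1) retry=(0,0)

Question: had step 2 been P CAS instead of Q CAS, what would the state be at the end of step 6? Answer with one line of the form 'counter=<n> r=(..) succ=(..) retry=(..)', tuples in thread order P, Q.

counter=8 r=(7,6) succ=(2,0) retry=(1,0)

(re-executing from step 2 with the substitution; state before step 2: counter=6 r=(0,6) succ=(0,0) retry=(0,0))
step 2 (P CAS): counter=6 r=(0,6) succ=(0,0) retry=(1,0)
step 3 (P LOAD): counter=6 r=(6,6) succ=(0,0) retry=(1,0)
step 4 (P CAS): counter=7 r=(6,6) succ=(1,0) retry=(1,0)
step 5 (P LOAD): counter=7 r=(7,6) succ=(1,0) retry=(1,0)
step 6 (P CAS): counter=8 r=(7,6) succ=(2,0) retry=(1,0)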